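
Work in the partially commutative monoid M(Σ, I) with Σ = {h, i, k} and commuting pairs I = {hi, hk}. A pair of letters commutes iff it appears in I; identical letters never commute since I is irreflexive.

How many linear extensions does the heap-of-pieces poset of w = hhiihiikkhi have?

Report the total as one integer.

piece 0:h — minimal
piece 1:h rests on {0:h}
piece 2:i — minimal
piece 3:i rests on {2:i}
piece 4:h rests on {1:h}
piece 5:i rests on {3:i}
piece 6:i rests on {5:i}
piece 7:k rests on {6:i}
piece 8:k rests on {7:k}
piece 9:h rests on {4:h}
piece 10:i rests on {8:k}
minimal pieces: {0:h, 2:i}
ways to finish when only these pieces remain (= sum over removing one remaining piece with nothing left below it):
  1 left: {9}→1  {10}→1
  2 left: {4,9}→1  {8,10}→1  {9,10}→2
  3 left: {1,4,9}→1  {4,9,10}→3  {7,8,10}→1  {8,9,10}→3
  4 left: {0,1,4,9}→1  {1,4,9,10}→4  {4,8,9,10}→6  {6,7,8,10}→1  {7,8,9,10}→4
  5 left: {0,1,4,9,10}→5  {1,4,8,9,10}→10  {4,7,8,9,10}→10  {5,6,7,8,10}→1  {6,7,8,9,10}→5
  6 left: {0,1,4,8,9,10}→15  {1,4,7,8,9,10}→20  {3,5,6,7,8,10}→1  {4,6,7,8,9,10}→15  {5,6,7,8,9,10}→6
  7 left: {0,1,4,7,8,9,10}→35  {1,4,6,7,8,9,10}→35  {2,3,5,6,7,8,10}→1  {3,5,6,7,8,9,10}→7  {4,5,6,7,8,9,10}→21
  8 left: {0,1,4,6,7,8,9,10}→70  {1,4,5,6,7,8,9,10}→56  {2,3,5,6,7,8,9,10}→8  {3,4,5,6,7,8,9,10}→28
  9 left: {0,1,4,5,6,7,8,9,10}→126  {1,3,4,5,6,7,8,9,10}→84  {2,3,4,5,6,7,8,9,10}→36
  placing 0:h first → 120 extensions
  placing 2:i first → 210 extensions
total linear extensions = 330

330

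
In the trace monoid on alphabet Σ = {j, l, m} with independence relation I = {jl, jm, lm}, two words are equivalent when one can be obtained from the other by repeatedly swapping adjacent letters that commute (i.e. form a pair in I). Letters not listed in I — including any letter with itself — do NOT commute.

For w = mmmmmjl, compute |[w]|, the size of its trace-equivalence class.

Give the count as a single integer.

piece 0:m — minimal
piece 1:m rests on {0:m}
piece 2:m rests on {1:m}
piece 3:m rests on {2:m}
piece 4:m rests on {3:m}
piece 5:j — minimal
piece 6:l — minimal
minimal pieces: {0:m, 5:j, 6:l}
ways to finish when only these pieces remain (= sum over removing one remaining piece with nothing left below it):
  1 left: {4}→1  {5}→1  {6}→1
  2 left: {3,4}→1  {4,5}→2  {4,6}→2  {5,6}→2
  3 left: {2,3,4}→1  {3,4,5}→3  {3,4,6}→3  {4,5,6}→6
  4 left: {1,2,3,4}→1  {2,3,4,5}→4  {2,3,4,6}→4  {3,4,5,6}→12
  5 left: {0,1,2,3,4}→1  {1,2,3,4,5}→5  {1,2,3,4,6}→5  {2,3,4,5,6}→20
  placing 0:m first → 30 extensions
  placing 5:j first → 6 extensions
  placing 6:l first → 6 extensions
total linear extensions = 42

42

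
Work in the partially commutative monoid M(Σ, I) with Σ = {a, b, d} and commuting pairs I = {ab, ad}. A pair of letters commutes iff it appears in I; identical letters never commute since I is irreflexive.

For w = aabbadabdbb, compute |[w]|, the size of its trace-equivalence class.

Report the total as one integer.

0(a) covers ∅
1(a) covers 0:a
2(b) covers ∅
3(b) covers 2:b
4(a) covers 1:a
5(d) covers 3:b
6(a) covers 4:a
7(b) covers 5:d
8(d) covers 7:b
9(b) covers 8:d
10(b) covers 9:b
floor of heap: 0:a, 2:b
completions by unplaced set U, small U first (add the entries for U minus each lowest piece of U):
  |U|=1: {6}:1  {10}:1
  |U|=2: {4,6}:1  {6,10}:2  {9,10}:1
  |U|=3: {1,4,6}:1  {4,6,10}:3  {6,9,10}:3  {8,9,10}:1
  |U|=4: {0,1,4,6}:1  {1,4,6,10}:4  {4,6,9,10}:6  {6,8,9,10}:4  {7,8,9,10}:1
  |U|=5: {0,1,4,6,10}:5  {1,4,6,9,10}:10  {4,6,8,9,10}:10  {5,7,8,9,10}:1  {6,7,8,9,10}:5
  |U|=6: {0,1,4,6,9,10}:15  {1,4,6,8,9,10}:20  {3,5,7,8,9,10}:1  {4,6,7,8,9,10}:15  {5,6,7,8,9,10}:6
  |U|=7: {0,1,4,6,8,9,10}:35  {1,4,6,7,8,9,10}:35  {2,3,5,7,8,9,10}:1  {3,5,6,7,8,9,10}:7  {4,5,6,7,8,9,10}:21
  |U|=8: {0,1,4,6,7,8,9,10}:70  {1,4,5,6,7,8,9,10}:56  {2,3,5,6,7,8,9,10}:8  {3,4,5,6,7,8,9,10}:28
  |U|=9: {0,1,4,5,6,7,8,9,10}:126  {1,3,4,5,6,7,8,9,10}:84  {2,3,4,5,6,7,8,9,10}:36
  start at 0(a): 120
  start at 2(b): 210
sum over floor = 330

330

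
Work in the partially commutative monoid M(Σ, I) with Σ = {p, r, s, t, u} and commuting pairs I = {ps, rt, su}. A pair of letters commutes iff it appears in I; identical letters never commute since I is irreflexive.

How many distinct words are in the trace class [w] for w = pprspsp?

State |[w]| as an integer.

#0=p has no predecessor
#1=p depends on [0:p]
#2=r depends on [1:p]
#3=s depends on [2:r]
#4=p depends on [2:r]
#5=s depends on [3:s]
#6=p depends on [4:p]
sources: [0:p]
N(rest) = Σ N(rest − s) over sources s of rest; N(one piece) = 1:
  size 1 → [5]=1  [6]=1
  size 2 → [3,5]=1  [4,6]=1  [5,6]=2
  size 3 → [3,5,6]=3  [4,5,6]=3
  size 4 → [3,4,5,6]=6
  size 5 → [2,3,4,5,6]=6
  first=0(p) contributes 6

6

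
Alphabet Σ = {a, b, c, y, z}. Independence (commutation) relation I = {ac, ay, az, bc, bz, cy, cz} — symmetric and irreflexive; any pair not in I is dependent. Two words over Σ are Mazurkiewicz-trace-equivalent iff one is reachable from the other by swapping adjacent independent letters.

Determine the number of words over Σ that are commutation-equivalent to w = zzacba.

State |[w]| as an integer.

0(z) covers ∅
1(z) covers 0:z
2(a) covers ∅
3(c) covers ∅
4(b) covers 2:a
5(a) covers 4:b
floor of heap: 0:z, 2:a, 3:c
completions by unplaced set U, small U first (add the entries for U minus each lowest piece of U):
  |U|=1: {1}:1  {3}:1  {5}:1
  |U|=2: {0,1}:1  {1,3}:2  {1,5}:2  {3,5}:2  {4,5}:1
  |U|=3: {0,1,3}:3  {0,1,5}:3  {1,3,5}:6  {1,4,5}:3  {2,4,5}:1  {3,4,5}:3
  |U|=4: {0,1,3,5}:12  {0,1,4,5}:6  {1,2,4,5}:4  {1,3,4,5}:12  {2,3,4,5}:4
  start at 0(z): 20
  start at 2(a): 30
  start at 3(c): 10
sum over floor = 60

60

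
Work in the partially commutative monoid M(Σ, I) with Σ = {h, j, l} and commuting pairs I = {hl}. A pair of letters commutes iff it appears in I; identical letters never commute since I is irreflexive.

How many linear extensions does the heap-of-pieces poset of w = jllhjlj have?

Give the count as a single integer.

3

0(j) covers ∅
1(l) covers 0:j
2(l) covers 1:l
3(h) covers 0:j
4(j) covers 2:l, 3:h
5(l) covers 4:j
6(j) covers 5:l
floor of heap: 0:j
completions by unplaced set U, small U first (add the entries for U minus each lowest piece of U):
  |U|=1: {6}:1
  |U|=2: {5,6}:1
  |U|=3: {4,5,6}:1
  |U|=4: {2,4,5,6}:1  {3,4,5,6}:1
  |U|=5: {1,2,4,5,6}:1  {2,3,4,5,6}:2
  start at 0(j): 3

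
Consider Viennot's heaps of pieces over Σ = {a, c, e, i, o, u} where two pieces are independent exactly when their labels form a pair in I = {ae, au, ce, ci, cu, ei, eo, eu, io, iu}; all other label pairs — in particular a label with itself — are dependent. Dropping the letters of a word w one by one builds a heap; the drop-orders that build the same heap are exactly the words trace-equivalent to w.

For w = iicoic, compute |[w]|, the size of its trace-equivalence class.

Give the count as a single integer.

20

piece 0:i — minimal
piece 1:i rests on {0:i}
piece 2:c — minimal
piece 3:o rests on {2:c}
piece 4:i rests on {1:i}
piece 5:c rests on {3:o}
minimal pieces: {0:i, 2:c}
ways to finish when only these pieces remain (= sum over removing one remaining piece with nothing left below it):
  1 left: {4}→1  {5}→1
  2 left: {1,4}→1  {3,5}→1  {4,5}→2
  3 left: {0,1,4}→1  {1,4,5}→3  {2,3,5}→1  {3,4,5}→3
  4 left: {0,1,4,5}→4  {1,3,4,5}→6  {2,3,4,5}→4
  placing 0:i first → 10 extensions
  placing 2:c first → 10 extensions
total linear extensions = 20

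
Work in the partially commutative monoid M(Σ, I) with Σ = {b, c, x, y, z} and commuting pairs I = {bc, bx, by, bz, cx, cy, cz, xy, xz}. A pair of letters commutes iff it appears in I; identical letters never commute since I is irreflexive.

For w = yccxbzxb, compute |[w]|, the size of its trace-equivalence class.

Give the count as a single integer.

0(y) covers ∅
1(c) covers ∅
2(c) covers 1:c
3(x) covers ∅
4(b) covers ∅
5(z) covers 0:y
6(x) covers 3:x
7(b) covers 4:b
floor of heap: 0:y, 1:c, 3:x, 4:b
completions by unplaced set U, small U first (add the entries for U minus each lowest piece of U):
  |U|=1: {2}:1  {5}:1  {6}:1  {7}:1
  |U|=2: {0,5}:1  {1,2}:1  {2,5}:2  {2,6}:2  {2,7}:2  {3,6}:1  {4,7}:1  {5,6}:2  {5,7}:2  {6,7}:2
  |U|=3: {0,2,5}:3  {0,5,6}:3  {0,5,7}:3  {1,2,5}:3  {1,2,6}:3  {1,2,7}:3  {2,3,6}:3  {2,4,7}:3  {2,5,6}:6  {2,5,7}:6  {2,6,7}:6  {3,5,6}:3  {3,6,7}:3  {4,5,7}:3  {4,6,7}:3  {5,6,7}:6
  |U|=4: {0,1,2,5}:6  {0,2,5,6}:12  {0,2,5,7}:12  {0,3,5,6}:6  {0,4,5,7}:6  {0,5,6,7}:12  {1,2,3,6}:6  {1,2,4,7}:6  {1,2,5,6}:12  {1,2,5,7}:12  {1,2,6,7}:12  {2,3,5,6}:12  {2,3,6,7}:12  {2,4,5,7}:12  {2,4,6,7}:12  {2,5,6,7}:24  {3,4,6,7}:6  {3,5,6,7}:12  {4,5,6,7}:12
  |U|=5: {0,1,2,5,6}:30  {0,1,2,5,7}:30  {0,2,3,5,6}:30  {0,2,4,5,7}:30  {0,2,5,6,7}:60  {0,3,5,6,7}:30  {0,4,5,6,7}:30  {1,2,3,5,6}:30  {1,2,3,6,7}:30  {1,2,4,5,7}:30  {1,2,4,6,7}:30  {1,2,5,6,7}:60  {2,3,4,6,7}:30  {2,3,5,6,7}:60  {2,4,5,6,7}:60  {3,4,5,6,7}:30
  |U|=6: {0,1,2,3,5,6}:90  {0,1,2,4,5,7}:90  {0,1,2,5,6,7}:180  {0,2,3,5,6,7}:180  {0,2,4,5,6,7}:180  {0,3,4,5,6,7}:90  {1,2,3,4,6,7}:90  {1,2,3,5,6,7}:180  {1,2,4,5,6,7}:180  {2,3,4,5,6,7}:180
  start at 0(y): 630
  start at 1(c): 630
  start at 3(x): 630
  start at 4(b): 630
sum over floor = 2520

2520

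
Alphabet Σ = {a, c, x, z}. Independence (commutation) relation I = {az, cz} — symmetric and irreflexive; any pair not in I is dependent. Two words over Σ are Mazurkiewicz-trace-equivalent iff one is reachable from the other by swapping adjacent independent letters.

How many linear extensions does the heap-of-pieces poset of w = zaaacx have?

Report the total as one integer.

5

#0=z has no predecessor
#1=a has no predecessor
#2=a depends on [1:a]
#3=a depends on [2:a]
#4=c depends on [3:a]
#5=x depends on [0:z, 4:c]
sources: [0:z, 1:a]
N(rest) = Σ N(rest − s) over sources s of rest; N(one piece) = 1:
  size 1 → [5]=1
  size 2 → [0,5]=1  [4,5]=1
  size 3 → [0,4,5]=2  [3,4,5]=1
  size 4 → [0,3,4,5]=3  [2,3,4,5]=1
  first=0(z) contributes 1
  first=1(a) contributes 4
|[w]| = 5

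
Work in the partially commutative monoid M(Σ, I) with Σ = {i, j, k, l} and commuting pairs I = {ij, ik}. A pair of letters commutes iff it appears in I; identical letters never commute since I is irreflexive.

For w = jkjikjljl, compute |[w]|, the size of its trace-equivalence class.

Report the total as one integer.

drop 0:j onto floor
drop 1:k onto {0:j}
drop 2:j onto {1:k}
drop 3:i onto floor
drop 4:k onto {2:j}
drop 5:j onto {4:k}
drop 6:l onto {3:i, 5:j}
drop 7:j onto {6:l}
drop 8:l onto {7:j}
ground layer = {0:j, 3:i}
drop-orders for the pieces not yet dropped (sum over which currently-grounded one goes next):
  1 to go: {8} 1
  2 to go: {7,8} 1
  3 to go: {6,7,8} 1
  4 to go: {3,6,7,8} 1  {5,6,7,8} 1
  5 to go: {3,5,6,7,8} 2  {4,5,6,7,8} 1
  6 to go: {2,4,5,6,7,8} 1  {3,4,5,6,7,8} 3
  7 to go: {1,2,4,5,6,7,8} 1  {2,3,4,5,6,7,8} 4
  if 0:j drops first: 5 orders
  if 3:i drops first: 1 orders
heap linearizations: 6

6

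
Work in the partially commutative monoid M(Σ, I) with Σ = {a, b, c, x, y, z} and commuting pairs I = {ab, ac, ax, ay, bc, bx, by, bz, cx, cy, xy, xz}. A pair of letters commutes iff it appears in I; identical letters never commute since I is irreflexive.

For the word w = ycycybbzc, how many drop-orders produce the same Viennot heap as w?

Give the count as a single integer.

0(y) covers ∅
1(c) covers ∅
2(y) covers 0:y
3(c) covers 1:c
4(y) covers 2:y
5(b) covers ∅
6(b) covers 5:b
7(z) covers 3:c, 4:y
8(c) covers 7:z
floor of heap: 0:y, 1:c, 5:b
completions by unplaced set U, small U first (add the entries for U minus each lowest piece of U):
  |U|=1: {6}:1  {8}:1
  |U|=2: {5,6}:1  {6,8}:2  {7,8}:1
  |U|=3: {3,7,8}:1  {4,7,8}:1  {5,6,8}:3  {6,7,8}:3
  |U|=4: {1,3,7,8}:1  {2,4,7,8}:1  {3,4,7,8}:2  {3,6,7,8}:4  {4,6,7,8}:4  {5,6,7,8}:6
  |U|=5: {0,2,4,7,8}:1  {1,3,4,7,8}:3  {1,3,6,7,8}:5  {2,3,4,7,8}:3  {2,4,6,7,8}:5  {3,4,6,7,8}:10  {3,5,6,7,8}:10  {4,5,6,7,8}:10
  |U|=6: {0,2,3,4,7,8}:4  {0,2,4,6,7,8}:6  {1,2,3,4,7,8}:6  {1,3,4,6,7,8}:18  {1,3,5,6,7,8}:15  {2,3,4,6,7,8}:18  {2,4,5,6,7,8}:15  {3,4,5,6,7,8}:30
  |U|=7: {0,1,2,3,4,7,8}:10  {0,2,3,4,6,7,8}:28  {0,2,4,5,6,7,8}:21  {1,2,3,4,6,7,8}:42  {1,3,4,5,6,7,8}:63  {2,3,4,5,6,7,8}:63
  start at 0(y): 168
  start at 1(c): 112
  start at 5(b): 80
sum over floor = 360

360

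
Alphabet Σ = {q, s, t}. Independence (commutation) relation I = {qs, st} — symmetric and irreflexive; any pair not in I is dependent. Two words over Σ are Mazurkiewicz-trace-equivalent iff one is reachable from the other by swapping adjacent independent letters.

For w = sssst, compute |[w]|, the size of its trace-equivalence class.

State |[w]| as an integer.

#0=s has no predecessor
#1=s depends on [0:s]
#2=s depends on [1:s]
#3=s depends on [2:s]
#4=t has no predecessor
sources: [0:s, 4:t]
N(rest) = Σ N(rest − s) over sources s of rest; N(one piece) = 1:
  size 1 → [3]=1  [4]=1
  size 2 → [2,3]=1  [3,4]=2
  size 3 → [1,2,3]=1  [2,3,4]=3
  first=0(s) contributes 4
  first=4(t) contributes 1
|[w]| = 5

5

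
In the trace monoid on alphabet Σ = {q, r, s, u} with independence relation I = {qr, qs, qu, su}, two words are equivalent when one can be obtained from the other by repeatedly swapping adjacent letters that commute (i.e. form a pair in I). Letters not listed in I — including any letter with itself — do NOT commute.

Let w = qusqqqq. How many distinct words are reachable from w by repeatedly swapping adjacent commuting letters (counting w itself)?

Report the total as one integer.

42

piece 0:q — minimal
piece 1:u — minimal
piece 2:s — minimal
piece 3:q rests on {0:q}
piece 4:q rests on {3:q}
piece 5:q rests on {4:q}
piece 6:q rests on {5:q}
minimal pieces: {0:q, 1:u, 2:s}
ways to finish when only these pieces remain (= sum over removing one remaining piece with nothing left below it):
  1 left: {1}→1  {2}→1  {6}→1
  2 left: {1,2}→2  {1,6}→2  {2,6}→2  {5,6}→1
  3 left: {1,2,6}→6  {1,5,6}→3  {2,5,6}→3  {4,5,6}→1
  4 left: {1,2,5,6}→12  {1,4,5,6}→4  {2,4,5,6}→4  {3,4,5,6}→1
  5 left: {0,3,4,5,6}→1  {1,2,4,5,6}→20  {1,3,4,5,6}→5  {2,3,4,5,6}→5
  placing 0:q first → 30 extensions
  placing 1:u first → 6 extensions
  placing 2:s first → 6 extensions
total linear extensions = 42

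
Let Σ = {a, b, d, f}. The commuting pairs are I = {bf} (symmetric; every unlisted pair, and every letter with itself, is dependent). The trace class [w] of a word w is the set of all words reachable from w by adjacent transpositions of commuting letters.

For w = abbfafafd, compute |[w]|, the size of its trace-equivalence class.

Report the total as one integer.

3

piece 0:a — minimal
piece 1:b rests on {0:a}
piece 2:b rests on {1:b}
piece 3:f rests on {0:a}
piece 4:a rests on {2:b, 3:f}
piece 5:f rests on {4:a}
piece 6:a rests on {5:f}
piece 7:f rests on {6:a}
piece 8:d rests on {7:f}
minimal pieces: {0:a}
ways to finish when only these pieces remain (= sum over removing one remaining piece with nothing left below it):
  1 left: {8}→1
  2 left: {7,8}→1
  3 left: {6,7,8}→1
  4 left: {5,6,7,8}→1
  5 left: {4,5,6,7,8}→1
  6 left: {2,4,5,6,7,8}→1  {3,4,5,6,7,8}→1
  7 left: {1,2,4,5,6,7,8}→1  {2,3,4,5,6,7,8}→2
  placing 0:a first → 3 extensions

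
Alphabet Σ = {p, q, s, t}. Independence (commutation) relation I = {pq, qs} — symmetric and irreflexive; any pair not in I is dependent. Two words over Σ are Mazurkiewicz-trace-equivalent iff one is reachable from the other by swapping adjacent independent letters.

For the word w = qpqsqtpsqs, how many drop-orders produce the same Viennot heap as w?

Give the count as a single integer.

40

drop 0:q onto floor
drop 1:p onto floor
drop 2:q onto {0:q}
drop 3:s onto {1:p}
drop 4:q onto {2:q}
drop 5:t onto {3:s, 4:q}
drop 6:p onto {5:t}
drop 7:s onto {6:p}
drop 8:q onto {5:t}
drop 9:s onto {7:s}
ground layer = {0:q, 1:p}
drop-orders for the pieces not yet dropped (sum over which currently-grounded one goes next):
  1 to go: {8} 1  {9} 1
  2 to go: {7,9} 1  {8,9} 2
  3 to go: {6,7,9} 1  {7,8,9} 3
  4 to go: {6,7,8,9} 4
  5 to go: {5,6,7,8,9} 4
  6 to go: {3,5,6,7,8,9} 4  {4,5,6,7,8,9} 4
  7 to go: {1,3,5,6,7,8,9} 4  {2,4,5,6,7,8,9} 4  {3,4,5,6,7,8,9} 8
  8 to go: {0,2,4,5,6,7,8,9} 4  {1,3,4,5,6,7,8,9} 12  {2,3,4,5,6,7,8,9} 12
  if 0:q drops first: 24 orders
  if 1:p drops first: 16 orders
heap linearizations: 40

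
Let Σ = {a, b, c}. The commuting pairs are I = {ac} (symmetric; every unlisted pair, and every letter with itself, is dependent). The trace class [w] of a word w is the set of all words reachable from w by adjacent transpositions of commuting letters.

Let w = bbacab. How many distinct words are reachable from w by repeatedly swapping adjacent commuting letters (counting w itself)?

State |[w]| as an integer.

3

drop 0:b onto floor
drop 1:b onto {0:b}
drop 2:a onto {1:b}
drop 3:c onto {1:b}
drop 4:a onto {2:a}
drop 5:b onto {3:c, 4:a}
ground layer = {0:b}
drop-orders for the pieces not yet dropped (sum over which currently-grounded one goes next):
  1 to go: {5} 1
  2 to go: {3,5} 1  {4,5} 1
  3 to go: {2,4,5} 1  {3,4,5} 2
  4 to go: {2,3,4,5} 3
  if 0:b drops first: 3 orders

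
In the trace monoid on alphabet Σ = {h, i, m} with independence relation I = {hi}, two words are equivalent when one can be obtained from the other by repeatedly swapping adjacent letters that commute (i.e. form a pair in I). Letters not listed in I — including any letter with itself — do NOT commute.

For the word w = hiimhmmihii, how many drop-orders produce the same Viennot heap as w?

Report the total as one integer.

piece 0:h — minimal
piece 1:i — minimal
piece 2:i rests on {1:i}
piece 3:m rests on {0:h, 2:i}
piece 4:h rests on {3:m}
piece 5:m rests on {4:h}
piece 6:m rests on {5:m}
piece 7:i rests on {6:m}
piece 8:h rests on {6:m}
piece 9:i rests on {7:i}
piece 10:i rests on {9:i}
minimal pieces: {0:h, 1:i}
ways to finish when only these pieces remain (= sum over removing one remaining piece with nothing left below it):
  1 left: {8}→1  {10}→1
  2 left: {8,10}→2  {9,10}→1
  3 left: {7,9,10}→1  {8,9,10}→3
  4 left: {7,8,9,10}→4
  5 left: {6,7,8,9,10}→4
  6 left: {5,6,7,8,9,10}→4
  7 left: {4,5,6,7,8,9,10}→4
  8 left: {3,4,5,6,7,8,9,10}→4
  9 left: {0,3,4,5,6,7,8,9,10}→4  {2,3,4,5,6,7,8,9,10}→4
  placing 0:h first → 4 extensions
  placing 1:i first → 8 extensions
total linear extensions = 12

12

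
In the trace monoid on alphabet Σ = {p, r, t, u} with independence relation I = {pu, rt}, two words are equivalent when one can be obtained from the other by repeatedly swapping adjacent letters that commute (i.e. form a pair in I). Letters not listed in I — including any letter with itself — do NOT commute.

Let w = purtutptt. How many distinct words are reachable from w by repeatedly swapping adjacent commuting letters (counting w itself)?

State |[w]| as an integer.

4

piece 0:p — minimal
piece 1:u — minimal
piece 2:r rests on {0:p, 1:u}
piece 3:t rests on {0:p, 1:u}
piece 4:u rests on {2:r, 3:t}
piece 5:t rests on {4:u}
piece 6:p rests on {5:t}
piece 7:t rests on {6:p}
piece 8:t rests on {7:t}
minimal pieces: {0:p, 1:u}
ways to finish when only these pieces remain (= sum over removing one remaining piece with nothing left below it):
  1 left: {8}→1
  2 left: {7,8}→1
  3 left: {6,7,8}→1
  4 left: {5,6,7,8}→1
  5 left: {4,5,6,7,8}→1
  6 left: {2,4,5,6,7,8}→1  {3,4,5,6,7,8}→1
  7 left: {2,3,4,5,6,7,8}→2
  placing 0:p first → 2 extensions
  placing 1:u first → 2 extensions
total linear extensions = 4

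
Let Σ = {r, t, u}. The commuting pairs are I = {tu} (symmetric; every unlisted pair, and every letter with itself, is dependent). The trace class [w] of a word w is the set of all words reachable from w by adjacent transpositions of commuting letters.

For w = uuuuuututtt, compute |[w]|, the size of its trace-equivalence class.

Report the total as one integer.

330

drop 0:u onto floor
drop 1:u onto {0:u}
drop 2:u onto {1:u}
drop 3:u onto {2:u}
drop 4:u onto {3:u}
drop 5:u onto {4:u}
drop 6:t onto floor
drop 7:u onto {5:u}
drop 8:t onto {6:t}
drop 9:t onto {8:t}
drop 10:t onto {9:t}
ground layer = {0:u, 6:t}
drop-orders for the pieces not yet dropped (sum over which currently-grounded one goes next):
  1 to go: {7} 1  {10} 1
  2 to go: {5,7} 1  {7,10} 2  {9,10} 1
  3 to go: {4,5,7} 1  {5,7,10} 3  {7,9,10} 3  {8,9,10} 1
  4 to go: {3,4,5,7} 1  {4,5,7,10} 4  {5,7,9,10} 6  {6,8,9,10} 1  {7,8,9,10} 4
  5 to go: {2,3,4,5,7} 1  {3,4,5,7,10} 5  {4,5,7,9,10} 10  {5,7,8,9,10} 10  {6,7,8,9,10} 5
  6 to go: {1,2,3,4,5,7} 1  {2,3,4,5,7,10} 6  {3,4,5,7,9,10} 15  {4,5,7,8,9,10} 20  {5,6,7,8,9,10} 15
  7 to go: {0,1,2,3,4,5,7} 1  {1,2,3,4,5,7,10} 7  {2,3,4,5,7,9,10} 21  {3,4,5,7,8,9,10} 35  {4,5,6,7,8,9,10} 35
  8 to go: {0,1,2,3,4,5,7,10} 8  {1,2,3,4,5,7,9,10} 28  {2,3,4,5,7,8,9,10} 56  {3,4,5,6,7,8,9,10} 70
  9 to go: {0,1,2,3,4,5,7,9,10} 36  {1,2,3,4,5,7,8,9,10} 84  {2,3,4,5,6,7,8,9,10} 126
  if 0:u drops first: 210 orders
  if 6:t drops first: 120 orders
heap linearizations: 330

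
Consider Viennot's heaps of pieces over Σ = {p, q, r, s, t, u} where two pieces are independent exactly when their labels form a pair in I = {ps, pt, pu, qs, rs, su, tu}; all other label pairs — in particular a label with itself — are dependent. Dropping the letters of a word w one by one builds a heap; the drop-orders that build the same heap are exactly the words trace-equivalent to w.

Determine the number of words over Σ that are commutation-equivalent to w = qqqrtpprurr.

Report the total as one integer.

3

#0=q has no predecessor
#1=q depends on [0:q]
#2=q depends on [1:q]
#3=r depends on [2:q]
#4=t depends on [3:r]
#5=p depends on [3:r]
#6=p depends on [5:p]
#7=r depends on [4:t, 6:p]
#8=u depends on [7:r]
#9=r depends on [8:u]
#10=r depends on [9:r]
sources: [0:q]
N(rest) = Σ N(rest − s) over sources s of rest; N(one piece) = 1:
  size 1 → [10]=1
  size 2 → [9,10]=1
  size 3 → [8,9,10]=1
  size 4 → [7,8,9,10]=1
  size 5 → [4,7,8,9,10]=1  [6,7,8,9,10]=1
  size 6 → [4,6,7,8,9,10]=2  [5,6,7,8,9,10]=1
  size 7 → [4,5,6,7,8,9,10]=3
  size 8 → [3,4,5,6,7,8,9,10]=3
  size 9 → [2,3,4,5,6,7,8,9,10]=3
  first=0(q) contributes 3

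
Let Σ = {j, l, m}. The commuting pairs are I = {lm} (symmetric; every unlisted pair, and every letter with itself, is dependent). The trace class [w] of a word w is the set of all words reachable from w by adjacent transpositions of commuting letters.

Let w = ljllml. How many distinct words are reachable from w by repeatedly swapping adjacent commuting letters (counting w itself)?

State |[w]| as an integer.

4

0(l) covers ∅
1(j) covers 0:l
2(l) covers 1:j
3(l) covers 2:l
4(m) covers 1:j
5(l) covers 3:l
floor of heap: 0:l
completions by unplaced set U, small U first (add the entries for U minus each lowest piece of U):
  |U|=1: {4}:1  {5}:1
  |U|=2: {3,5}:1  {4,5}:2
  |U|=3: {2,3,5}:1  {3,4,5}:3
  |U|=4: {2,3,4,5}:4
  start at 0(l): 4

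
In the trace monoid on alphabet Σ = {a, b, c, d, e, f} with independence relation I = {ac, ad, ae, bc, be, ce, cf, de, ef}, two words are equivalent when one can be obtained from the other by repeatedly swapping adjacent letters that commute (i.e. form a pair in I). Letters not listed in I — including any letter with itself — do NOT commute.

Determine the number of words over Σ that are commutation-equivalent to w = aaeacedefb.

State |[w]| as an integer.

1200

0(a) covers ∅
1(a) covers 0:a
2(e) covers ∅
3(a) covers 1:a
4(c) covers ∅
5(e) covers 2:e
6(d) covers 4:c
7(e) covers 5:e
8(f) covers 3:a, 6:d
9(b) covers 8:f
floor of heap: 0:a, 2:e, 4:c
completions by unplaced set U, small U first (add the entries for U minus each lowest piece of U):
  |U|=1: {7}:1  {9}:1
  |U|=2: {5,7}:1  {7,9}:2  {8,9}:1
  |U|=3: {2,5,7}:1  {3,8,9}:1  {5,7,9}:3  {6,8,9}:1  {7,8,9}:3
  |U|=4: {1,3,8,9}:1  {2,5,7,9}:4  {3,6,8,9}:2  {3,7,8,9}:4  {4,6,8,9}:1  {5,7,8,9}:6  {6,7,8,9}:4
  |U|=5: {0,1,3,8,9}:1  {1,3,6,8,9}:3  {1,3,7,8,9}:5  {2,5,7,8,9}:10  {3,4,6,8,9}:3  {3,5,7,8,9}:10  {3,6,7,8,9}:10  {4,6,7,8,9}:5  {5,6,7,8,9}:10
  |U|=6: {0,1,3,6,8,9}:4  {0,1,3,7,8,9}:6  {1,3,4,6,8,9}:6  {1,3,5,7,8,9}:15  {1,3,6,7,8,9}:18  {2,3,5,7,8,9}:20  {2,5,6,7,8,9}:20  {3,4,6,7,8,9}:18  {3,5,6,7,8,9}:30  {4,5,6,7,8,9}:15
  |U|=7: {0,1,3,4,6,8,9}:10  {0,1,3,5,7,8,9}:21  {0,1,3,6,7,8,9}:28  {1,2,3,5,7,8,9}:35  {1,3,4,6,7,8,9}:42  {1,3,5,6,7,8,9}:63  {2,3,5,6,7,8,9}:70  {2,4,5,6,7,8,9}:35  {3,4,5,6,7,8,9}:63
  |U|=8: {0,1,2,3,5,7,8,9}:56  {0,1,3,4,6,7,8,9}:80  {0,1,3,5,6,7,8,9}:112  {1,2,3,5,6,7,8,9}:168  {1,3,4,5,6,7,8,9}:168  {2,3,4,5,6,7,8,9}:168
  start at 0(a): 504
  start at 2(e): 360
  start at 4(c): 336
sum over floor = 1200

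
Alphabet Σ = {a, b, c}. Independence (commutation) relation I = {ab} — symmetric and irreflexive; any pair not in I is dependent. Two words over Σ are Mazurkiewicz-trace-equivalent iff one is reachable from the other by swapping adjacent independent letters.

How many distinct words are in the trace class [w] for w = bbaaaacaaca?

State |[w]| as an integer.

0(b) covers ∅
1(b) covers 0:b
2(a) covers ∅
3(a) covers 2:a
4(a) covers 3:a
5(a) covers 4:a
6(c) covers 1:b, 5:a
7(a) covers 6:c
8(a) covers 7:a
9(c) covers 8:a
10(a) covers 9:c
floor of heap: 0:b, 2:a
completions by unplaced set U, small U first (add the entries for U minus each lowest piece of U):
  |U|=1: {10}:1
  |U|=2: {9,10}:1
  |U|=3: {8,9,10}:1
  |U|=4: {7,8,9,10}:1
  |U|=5: {6,7,8,9,10}:1
  |U|=6: {1,6,7,8,9,10}:1  {5,6,7,8,9,10}:1
  |U|=7: {0,1,6,7,8,9,10}:1  {1,5,6,7,8,9,10}:2  {4,5,6,7,8,9,10}:1
  |U|=8: {0,1,5,6,7,8,9,10}:3  {1,4,5,6,7,8,9,10}:3  {3,4,5,6,7,8,9,10}:1
  |U|=9: {0,1,4,5,6,7,8,9,10}:6  {1,3,4,5,6,7,8,9,10}:4  {2,3,4,5,6,7,8,9,10}:1
  start at 0(b): 5
  start at 2(a): 10
sum over floor = 15

15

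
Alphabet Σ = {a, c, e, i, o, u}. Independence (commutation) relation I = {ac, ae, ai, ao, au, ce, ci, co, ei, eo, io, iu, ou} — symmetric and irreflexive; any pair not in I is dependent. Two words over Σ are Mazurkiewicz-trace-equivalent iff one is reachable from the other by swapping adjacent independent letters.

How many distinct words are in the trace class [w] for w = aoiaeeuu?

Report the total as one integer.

840

#0=a has no predecessor
#1=o has no predecessor
#2=i has no predecessor
#3=a depends on [0:a]
#4=e has no predecessor
#5=e depends on [4:e]
#6=u depends on [5:e]
#7=u depends on [6:u]
sources: [0:a, 1:o, 2:i, 4:e]
N(rest) = Σ N(rest − s) over sources s of rest; N(one piece) = 1:
  size 1 → [1]=1  [2]=1  [3]=1  [7]=1
  size 2 → [0,3]=1  [1,2]=2  [1,3]=2  [1,7]=2  [2,3]=2  [2,7]=2  [3,7]=2  [6,7]=1
  size 3 → [0,1,3]=3  [0,2,3]=3  [0,3,7]=3  [1,2,3]=6  [1,2,7]=6  [1,3,7]=6  [1,6,7]=3  [2,3,7]=6  [2,6,7]=3  [3,6,7]=3  [5,6,7]=1
  size 4 → [0,1,2,3]=12  [0,1,3,7]=12  [0,2,3,7]=12  [0,3,6,7]=6  [1,2,3,7]=24  [1,2,6,7]=12  [1,3,6,7]=12  [1,5,6,7]=4  [2,3,6,7]=12  [2,5,6,7]=4  [3,5,6,7]=4  [4,5,6,7]=1
  size 5 → [0,1,2,3,7]=60  [0,1,3,6,7]=30  [0,2,3,6,7]=30  [0,3,5,6,7]=10  [1,2,3,6,7]=60  [1,2,5,6,7]=20  [1,3,5,6,7]=20  [1,4,5,6,7]=5  [2,3,5,6,7]=20  [2,4,5,6,7]=5  [3,4,5,6,7]=5
  size 6 → [0,1,2,3,6,7]=180  [0,1,3,5,6,7]=60  [0,2,3,5,6,7]=60  [0,3,4,5,6,7]=15  [1,2,3,5,6,7]=120  [1,2,4,5,6,7]=30  [1,3,4,5,6,7]=30  [2,3,4,5,6,7]=30
  first=0(a) contributes 210
  first=1(o) contributes 105
  first=2(i) contributes 105
  first=4(e) contributes 420
|[w]| = 840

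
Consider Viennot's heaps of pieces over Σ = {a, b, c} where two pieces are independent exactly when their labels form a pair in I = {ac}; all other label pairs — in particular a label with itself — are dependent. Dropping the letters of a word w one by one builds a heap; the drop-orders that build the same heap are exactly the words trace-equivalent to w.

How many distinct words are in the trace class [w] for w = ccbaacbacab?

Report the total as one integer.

#0=c has no predecessor
#1=c depends on [0:c]
#2=b depends on [1:c]
#3=a depends on [2:b]
#4=a depends on [3:a]
#5=c depends on [2:b]
#6=b depends on [4:a, 5:c]
#7=a depends on [6:b]
#8=c depends on [6:b]
#9=a depends on [7:a]
#10=b depends on [8:c, 9:a]
sources: [0:c]
N(rest) = Σ N(rest − s) over sources s of rest; N(one piece) = 1:
  size 1 → [10]=1
  size 2 → [8,10]=1  [9,10]=1
  size 3 → [7,9,10]=1  [8,9,10]=2
  size 4 → [7,8,9,10]=3
  size 5 → [6,7,8,9,10]=3
  size 6 → [4,6,7,8,9,10]=3  [5,6,7,8,9,10]=3
  size 7 → [3,4,6,7,8,9,10]=3  [4,5,6,7,8,9,10]=6
  size 8 → [3,4,5,6,7,8,9,10]=9
  size 9 → [2,3,4,5,6,7,8,9,10]=9
  first=0(c) contributes 9

9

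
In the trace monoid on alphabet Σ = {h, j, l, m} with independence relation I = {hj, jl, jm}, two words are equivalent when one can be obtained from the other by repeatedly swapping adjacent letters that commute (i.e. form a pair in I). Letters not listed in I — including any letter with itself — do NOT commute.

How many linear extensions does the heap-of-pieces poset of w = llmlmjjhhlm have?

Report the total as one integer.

0(l) covers ∅
1(l) covers 0:l
2(m) covers 1:l
3(l) covers 2:m
4(m) covers 3:l
5(j) covers ∅
6(j) covers 5:j
7(h) covers 4:m
8(h) covers 7:h
9(l) covers 8:h
10(m) covers 9:l
floor of heap: 0:l, 5:j
completions by unplaced set U, small U first (add the entries for U minus each lowest piece of U):
  |U|=1: {6}:1  {10}:1
  |U|=2: {5,6}:1  {6,10}:2  {9,10}:1
  |U|=3: {5,6,10}:3  {6,9,10}:3  {8,9,10}:1
  |U|=4: {5,6,9,10}:6  {6,8,9,10}:4  {7,8,9,10}:1
  |U|=5: {4,7,8,9,10}:1  {5,6,8,9,10}:10  {6,7,8,9,10}:5
  |U|=6: {3,4,7,8,9,10}:1  {4,6,7,8,9,10}:6  {5,6,7,8,9,10}:15
  |U|=7: {2,3,4,7,8,9,10}:1  {3,4,6,7,8,9,10}:7  {4,5,6,7,8,9,10}:21
  |U|=8: {1,2,3,4,7,8,9,10}:1  {2,3,4,6,7,8,9,10}:8  {3,4,5,6,7,8,9,10}:28
  |U|=9: {0,1,2,3,4,7,8,9,10}:1  {1,2,3,4,6,7,8,9,10}:9  {2,3,4,5,6,7,8,9,10}:36
  start at 0(l): 45
  start at 5(j): 10
sum over floor = 55

55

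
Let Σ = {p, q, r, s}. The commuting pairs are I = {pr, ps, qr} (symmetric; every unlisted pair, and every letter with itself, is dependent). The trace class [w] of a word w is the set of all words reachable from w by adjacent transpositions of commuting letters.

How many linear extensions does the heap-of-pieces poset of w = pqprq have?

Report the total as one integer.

drop 0:p onto floor
drop 1:q onto {0:p}
drop 2:p onto {1:q}
drop 3:r onto floor
drop 4:q onto {2:p}
ground layer = {0:p, 3:r}
drop-orders for the pieces not yet dropped (sum over which currently-grounded one goes next):
  1 to go: {3} 1  {4} 1
  2 to go: {2,4} 1  {3,4} 2
  3 to go: {1,2,4} 1  {2,3,4} 3
  if 0:p drops first: 4 orders
  if 3:r drops first: 1 orders
heap linearizations: 5

5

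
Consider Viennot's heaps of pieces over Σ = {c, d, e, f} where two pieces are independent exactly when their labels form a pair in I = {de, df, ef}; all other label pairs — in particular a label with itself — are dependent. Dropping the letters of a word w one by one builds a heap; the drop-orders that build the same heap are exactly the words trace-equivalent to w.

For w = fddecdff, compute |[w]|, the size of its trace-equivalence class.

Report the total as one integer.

#0=f has no predecessor
#1=d has no predecessor
#2=d depends on [1:d]
#3=e has no predecessor
#4=c depends on [0:f, 2:d, 3:e]
#5=d depends on [4:c]
#6=f depends on [4:c]
#7=f depends on [6:f]
sources: [0:f, 1:d, 3:e]
N(rest) = Σ N(rest − s) over sources s of rest; N(one piece) = 1:
  size 1 → [5]=1  [7]=1
  size 2 → [5,7]=2  [6,7]=1
  size 3 → [5,6,7]=3
  size 4 → [4,5,6,7]=3
  size 5 → [0,4,5,6,7]=3  [2,4,5,6,7]=3  [3,4,5,6,7]=3
  size 6 → [0,2,4,5,6,7]=6  [0,3,4,5,6,7]=6  [1,2,4,5,6,7]=3  [2,3,4,5,6,7]=6
  first=0(f) contributes 9
  first=1(d) contributes 18
  first=3(e) contributes 9
|[w]| = 36

36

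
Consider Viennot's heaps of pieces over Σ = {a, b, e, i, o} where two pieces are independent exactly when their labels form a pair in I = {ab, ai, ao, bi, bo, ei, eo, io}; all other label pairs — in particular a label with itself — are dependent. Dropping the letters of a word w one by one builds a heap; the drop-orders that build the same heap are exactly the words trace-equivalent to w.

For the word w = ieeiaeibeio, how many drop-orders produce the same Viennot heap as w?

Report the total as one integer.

2310

piece 0:i — minimal
piece 1:e — minimal
piece 2:e rests on {1:e}
piece 3:i rests on {0:i}
piece 4:a rests on {2:e}
piece 5:e rests on {4:a}
piece 6:i rests on {3:i}
piece 7:b rests on {5:e}
piece 8:e rests on {7:b}
piece 9:i rests on {6:i}
piece 10:o — minimal
minimal pieces: {0:i, 1:e, 10:o}
ways to finish when only these pieces remain (= sum over removing one remaining piece with nothing left below it):
  1 left: {8}→1  {9}→1  {10}→1
  2 left: {6,9}→1  {7,8}→1  {8,9}→2  {8,10}→2  {9,10}→2
  3 left: {3,6,9}→1  {5,7,8}→1  {6,8,9}→3  {6,9,10}→3  {7,8,9}→3  {7,8,10}→3  {8,9,10}→6
  4 left: {0,3,6,9}→1  {3,6,8,9}→4  {3,6,9,10}→4  {4,5,7,8}→1  {5,7,8,9}→4  {5,7,8,10}→4  {6,7,8,9}→6  {6,8,9,10}→12  {7,8,9,10}→12
  5 left: {0,3,6,8,9}→5  {0,3,6,9,10}→5  {2,4,5,7,8}→1  {3,6,7,8,9}→10  {3,6,8,9,10}→20  {4,5,7,8,9}→5  {4,5,7,8,10}→5  {5,6,7,8,9}→10  {5,7,8,9,10}→20  {6,7,8,9,10}→30
  6 left: {0,3,6,7,8,9}→15  {0,3,6,8,9,10}→30  {1,2,4,5,7,8}→1  {2,4,5,7,8,9}→6  {2,4,5,7,8,10}→6  {3,5,6,7,8,9}→20  {3,6,7,8,9,10}→60  {4,5,6,7,8,9}→15  {4,5,7,8,9,10}→30  {5,6,7,8,9,10}→60
  7 left: {0,3,5,6,7,8,9}→35  {0,3,6,7,8,9,10}→105  {1,2,4,5,7,8,9}→7  {1,2,4,5,7,8,10}→7  {2,4,5,6,7,8,9}→21  {2,4,5,7,8,9,10}→42  {3,4,5,6,7,8,9}→35  {3,5,6,7,8,9,10}→140  {4,5,6,7,8,9,10}→105
  8 left: {0,3,4,5,6,7,8,9}→70  {0,3,5,6,7,8,9,10}→280  {1,2,4,5,6,7,8,9}→28  {1,2,4,5,7,8,9,10}→56  {2,3,4,5,6,7,8,9}→56  {2,4,5,6,7,8,9,10}→168  {3,4,5,6,7,8,9,10}→280
  9 left: {0,2,3,4,5,6,7,8,9}→126  {0,3,4,5,6,7,8,9,10}→630  {1,2,3,4,5,6,7,8,9}→84  {1,2,4,5,6,7,8,9,10}→252  {2,3,4,5,6,7,8,9,10}→504
  placing 0:i first → 840 extensions
  placing 1:e first → 1260 extensions
  placing 10:o first → 210 extensions
total linear extensions = 2310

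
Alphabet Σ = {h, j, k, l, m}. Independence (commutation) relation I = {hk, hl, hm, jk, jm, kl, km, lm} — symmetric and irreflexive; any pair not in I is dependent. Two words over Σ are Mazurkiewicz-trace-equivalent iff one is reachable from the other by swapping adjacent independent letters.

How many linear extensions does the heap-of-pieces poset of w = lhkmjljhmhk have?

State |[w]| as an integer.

3960

0(l) covers ∅
1(h) covers ∅
2(k) covers ∅
3(m) covers ∅
4(j) covers 0:l, 1:h
5(l) covers 4:j
6(j) covers 5:l
7(h) covers 6:j
8(m) covers 3:m
9(h) covers 7:h
10(k) covers 2:k
floor of heap: 0:l, 1:h, 2:k, 3:m
completions by unplaced set U, small U first (add the entries for U minus each lowest piece of U):
  |U|=1: {8}:1  {9}:1  {10}:1
  |U|=2: {2,10}:1  {3,8}:1  {7,9}:1  {8,9}:2  {8,10}:2  {9,10}:2
  |U|=3: {2,8,10}:3  {2,9,10}:3  {3,8,9}:3  {3,8,10}:3  {6,7,9}:1  {7,8,9}:3  {7,9,10}:3  {8,9,10}:6
  |U|=4: {2,3,8,10}:6  {2,7,9,10}:6  {2,8,9,10}:12  {3,7,8,9}:6  {3,8,9,10}:12  {5,6,7,9}:1  {6,7,8,9}:4  {6,7,9,10}:4  {7,8,9,10}:12
  |U|=5: {2,3,8,9,10}:30  {2,6,7,9,10}:10  {2,7,8,9,10}:30  {3,6,7,8,9}:10  {3,7,8,9,10}:30  {4,5,6,7,9}:1  {5,6,7,8,9}:5  {5,6,7,9,10}:5  {6,7,8,9,10}:20
  |U|=6: {0,4,5,6,7,9}:1  {1,4,5,6,7,9}:1  {2,3,7,8,9,10}:90  {2,5,6,7,9,10}:15  {2,6,7,8,9,10}:60  {3,5,6,7,8,9}:15  {3,6,7,8,9,10}:60  {4,5,6,7,8,9}:6  {4,5,6,7,9,10}:6  {5,6,7,8,9,10}:30
  |U|=7: {0,1,4,5,6,7,9}:2  {0,4,5,6,7,8,9}:7  {0,4,5,6,7,9,10}:7  {1,4,5,6,7,8,9}:7  {1,4,5,6,7,9,10}:7  {2,3,6,7,8,9,10}:210  {2,4,5,6,7,9,10}:21  {2,5,6,7,8,9,10}:105  {3,4,5,6,7,8,9}:21  {3,5,6,7,8,9,10}:105  {4,5,6,7,8,9,10}:42
  |U|=8: {0,1,4,5,6,7,8,9}:16  {0,1,4,5,6,7,9,10}:16  {0,2,4,5,6,7,9,10}:28  {0,3,4,5,6,7,8,9}:28  {0,4,5,6,7,8,9,10}:56  {1,2,4,5,6,7,9,10}:28  {1,3,4,5,6,7,8,9}:28  {1,4,5,6,7,8,9,10}:56  {2,3,5,6,7,8,9,10}:420  {2,4,5,6,7,8,9,10}:168  {3,4,5,6,7,8,9,10}:168
  |U|=9: {0,1,2,4,5,6,7,9,10}:72  {0,1,3,4,5,6,7,8,9}:72  {0,1,4,5,6,7,8,9,10}:144  {0,2,4,5,6,7,8,9,10}:252  {0,3,4,5,6,7,8,9,10}:252  {1,2,4,5,6,7,8,9,10}:252  {1,3,4,5,6,7,8,9,10}:252  {2,3,4,5,6,7,8,9,10}:756
  start at 0(l): 1260
  start at 1(h): 1260
  start at 2(k): 720
  start at 3(m): 720
sum over floor = 3960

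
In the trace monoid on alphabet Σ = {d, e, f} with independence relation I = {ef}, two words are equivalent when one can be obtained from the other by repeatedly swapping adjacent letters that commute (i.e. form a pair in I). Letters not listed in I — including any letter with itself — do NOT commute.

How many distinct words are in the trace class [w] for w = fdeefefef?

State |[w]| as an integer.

0(f) covers ∅
1(d) covers 0:f
2(e) covers 1:d
3(e) covers 2:e
4(f) covers 1:d
5(e) covers 3:e
6(f) covers 4:f
7(e) covers 5:e
8(f) covers 6:f
floor of heap: 0:f
completions by unplaced set U, small U first (add the entries for U minus each lowest piece of U):
  |U|=1: {7}:1  {8}:1
  |U|=2: {5,7}:1  {6,8}:1  {7,8}:2
  |U|=3: {3,5,7}:1  {4,6,8}:1  {5,7,8}:3  {6,7,8}:3
  |U|=4: {2,3,5,7}:1  {3,5,7,8}:4  {4,6,7,8}:4  {5,6,7,8}:6
  |U|=5: {2,3,5,7,8}:5  {3,5,6,7,8}:10  {4,5,6,7,8}:10
  |U|=6: {2,3,5,6,7,8}:15  {3,4,5,6,7,8}:20
  |U|=7: {2,3,4,5,6,7,8}:35
  start at 0(f): 35

35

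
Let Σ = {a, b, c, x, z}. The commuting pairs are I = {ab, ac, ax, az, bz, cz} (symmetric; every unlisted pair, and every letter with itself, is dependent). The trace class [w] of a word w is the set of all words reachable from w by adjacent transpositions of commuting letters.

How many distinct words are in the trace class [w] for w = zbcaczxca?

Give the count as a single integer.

#0=z has no predecessor
#1=b has no predecessor
#2=c depends on [1:b]
#3=a has no predecessor
#4=c depends on [2:c]
#5=z depends on [0:z]
#6=x depends on [4:c, 5:z]
#7=c depends on [6:x]
#8=a depends on [3:a]
sources: [0:z, 1:b, 3:a]
N(rest) = Σ N(rest − s) over sources s of rest; N(one piece) = 1:
  size 1 → [7]=1  [8]=1
  size 2 → [3,8]=1  [6,7]=1  [7,8]=2
  size 3 → [3,7,8]=3  [4,6,7]=1  [5,6,7]=1  [6,7,8]=3
  size 4 → [0,5,6,7]=1  [2,4,6,7]=1  [3,6,7,8]=6  [4,5,6,7]=2  [4,6,7,8]=4  [5,6,7,8]=4
  size 5 → [0,4,5,6,7]=3  [0,5,6,7,8]=5  [1,2,4,6,7]=1  [2,4,5,6,7]=3  [2,4,6,7,8]=5  [3,4,6,7,8]=10  [3,5,6,7,8]=10  [4,5,6,7,8]=10
  size 6 → [0,2,4,5,6,7]=6  [0,3,5,6,7,8]=15  [0,4,5,6,7,8]=18  [1,2,4,5,6,7]=4  [1,2,4,6,7,8]=6  [2,3,4,6,7,8]=15  [2,4,5,6,7,8]=18  [3,4,5,6,7,8]=30
  size 7 → [0,1,2,4,5,6,7]=10  [0,2,4,5,6,7,8]=42  [0,3,4,5,6,7,8]=63  [1,2,3,4,6,7,8]=21  [1,2,4,5,6,7,8]=28  [2,3,4,5,6,7,8]=63
  first=0(z) contributes 112
  first=1(b) contributes 168
  first=3(a) contributes 80
|[w]| = 360

360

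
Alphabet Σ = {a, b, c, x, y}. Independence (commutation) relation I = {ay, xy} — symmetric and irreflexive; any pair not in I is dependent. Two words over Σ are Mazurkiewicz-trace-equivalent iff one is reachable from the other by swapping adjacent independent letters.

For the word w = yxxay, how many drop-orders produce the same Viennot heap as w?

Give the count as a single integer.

0(y) covers ∅
1(x) covers ∅
2(x) covers 1:x
3(a) covers 2:x
4(y) covers 0:y
floor of heap: 0:y, 1:x
completions by unplaced set U, small U first (add the entries for U minus each lowest piece of U):
  |U|=1: {3}:1  {4}:1
  |U|=2: {0,4}:1  {2,3}:1  {3,4}:2
  |U|=3: {0,3,4}:3  {1,2,3}:1  {2,3,4}:3
  start at 0(y): 4
  start at 1(x): 6
sum over floor = 10

10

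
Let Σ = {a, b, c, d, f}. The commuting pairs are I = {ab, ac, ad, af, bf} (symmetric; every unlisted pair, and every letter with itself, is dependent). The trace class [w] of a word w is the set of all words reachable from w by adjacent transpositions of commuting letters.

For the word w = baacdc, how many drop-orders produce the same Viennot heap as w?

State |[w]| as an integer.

#0=b has no predecessor
#1=a has no predecessor
#2=a depends on [1:a]
#3=c depends on [0:b]
#4=d depends on [3:c]
#5=c depends on [4:d]
sources: [0:b, 1:a]
N(rest) = Σ N(rest − s) over sources s of rest; N(one piece) = 1:
  size 1 → [2]=1  [5]=1
  size 2 → [1,2]=1  [2,5]=2  [4,5]=1
  size 3 → [1,2,5]=3  [2,4,5]=3  [3,4,5]=1
  size 4 → [0,3,4,5]=1  [1,2,4,5]=6  [2,3,4,5]=4
  first=0(b) contributes 10
  first=1(a) contributes 5
|[w]| = 15

15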